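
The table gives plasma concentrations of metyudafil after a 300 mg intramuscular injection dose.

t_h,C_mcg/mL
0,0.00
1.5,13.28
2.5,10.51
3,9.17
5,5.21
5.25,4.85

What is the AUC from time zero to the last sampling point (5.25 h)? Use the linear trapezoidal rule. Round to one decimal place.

AUC = 42.4 mcg/mL·h

Trapezoidal AUC_0→5.25:
  [0→1.5]: (0.00+13.28)/2 × 1.5 = 9.96
  [1.5→2.5]: (13.28+10.51)/2 × 1 = 11.895
  [2.5→3]: (10.51+9.17)/2 × 0.5 = 4.92
  [3→5]: (9.17+5.21)/2 × 2 = 14.38
  [5→5.25]: (5.21+4.85)/2 × 0.25 = 1.2575
  Sum = 42.4125 mcg/mL·h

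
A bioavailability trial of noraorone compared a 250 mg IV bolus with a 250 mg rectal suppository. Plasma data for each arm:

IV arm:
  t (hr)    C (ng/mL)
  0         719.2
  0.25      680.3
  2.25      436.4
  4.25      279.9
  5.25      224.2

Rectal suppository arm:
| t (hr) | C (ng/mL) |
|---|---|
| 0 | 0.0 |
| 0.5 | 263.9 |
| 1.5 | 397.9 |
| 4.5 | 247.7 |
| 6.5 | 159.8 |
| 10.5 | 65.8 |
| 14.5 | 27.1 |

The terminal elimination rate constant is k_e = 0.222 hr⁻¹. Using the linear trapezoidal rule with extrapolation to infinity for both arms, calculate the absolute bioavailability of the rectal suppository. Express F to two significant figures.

Trapezoidal AUC_0→5.25 (IV):
  [0→0.25]: (719.2+680.3)/2 × 0.25 = 174.9375
  [0.25→2.25]: (680.3+436.4)/2 × 2 = 1116.7
  [2.25→4.25]: (436.4+279.9)/2 × 2 = 716.3
  [4.25→5.25]: (279.9+224.2)/2 × 1 = 252.05
  Sum = 2259.9875 ng/mL·hr
IV tail: 224.2/0.222 = 1009.910; AUC_iv,0→∞ = 2259.9875 + 1009.910 = 3269.8975 ng/mL·hr
Trapezoidal AUC_0→14.5 (rectal suppository):
  [0→0.5]: (0.0+263.9)/2 × 0.5 = 65.975
  [0.5→1.5]: (263.9+397.9)/2 × 1 = 330.9
  [1.5→4.5]: (397.9+247.7)/2 × 3 = 968.4
  [4.5→6.5]: (247.7+159.8)/2 × 2 = 407.5
  [6.5→10.5]: (159.8+65.8)/2 × 4 = 451.2
  [10.5→14.5]: (65.8+27.1)/2 × 4 = 185.8
  Sum = 2409.775 ng/mL·hr
rectal suppository tail: 27.1/0.222 = 122.072; AUC_ev,0→∞ = 2409.775 + 122.072 = 2531.847 ng/mL·hr
F = (AUC_ev/D_ev)/(AUC_iv/D_iv) = (2531.847/250)/(3269.8975/250) = 10.127388/13.07959 = 0.7743

F = 0.77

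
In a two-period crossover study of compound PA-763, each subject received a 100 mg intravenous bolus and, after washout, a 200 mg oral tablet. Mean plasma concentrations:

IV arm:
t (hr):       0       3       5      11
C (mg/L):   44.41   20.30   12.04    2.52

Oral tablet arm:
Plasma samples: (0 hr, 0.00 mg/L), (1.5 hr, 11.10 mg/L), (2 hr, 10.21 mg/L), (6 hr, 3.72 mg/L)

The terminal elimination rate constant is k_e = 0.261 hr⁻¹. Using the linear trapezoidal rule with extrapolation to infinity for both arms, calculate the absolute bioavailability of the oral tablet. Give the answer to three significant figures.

Trapezoidal AUC_0→11 (IV):
  [0→3]: (44.41+20.30)/2 × 3 = 97.065
  [3→5]: (20.30+12.04)/2 × 2 = 32.34
  [5→11]: (12.04+2.52)/2 × 6 = 43.68
  Sum = 173.085 mg/L·hr
IV tail: 2.52/0.261 = 9.655; AUC_iv,0→∞ = 173.085 + 9.655 = 182.74 mg/L·hr
Trapezoidal AUC_0→6 (oral tablet):
  [0→1.5]: (0.00+11.10)/2 × 1.5 = 8.325
  [1.5→2]: (11.10+10.21)/2 × 0.5 = 5.3275
  [2→6]: (10.21+3.72)/2 × 4 = 27.86
  Sum = 41.5125 mg/L·hr
oral tablet tail: 3.72/0.261 = 14.253; AUC_ev,0→∞ = 41.5125 + 14.253 = 55.7655 mg/L·hr
F = (AUC_ev/D_ev)/(AUC_iv/D_iv) = (55.7655/200)/(182.74/100) = 0.2788275/1.8274 = 0.1526

F = 0.153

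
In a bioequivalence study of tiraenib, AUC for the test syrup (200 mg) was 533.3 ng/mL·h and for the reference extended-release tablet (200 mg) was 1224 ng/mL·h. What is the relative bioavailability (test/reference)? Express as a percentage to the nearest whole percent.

F_rel = (AUC_test/D_test) / (AUC_ref/D_ref)
      = (533.3/200) / (1224/200)
      = 2.6665 / 6.12 = 0.4357 = 43.57%

F_rel = 44%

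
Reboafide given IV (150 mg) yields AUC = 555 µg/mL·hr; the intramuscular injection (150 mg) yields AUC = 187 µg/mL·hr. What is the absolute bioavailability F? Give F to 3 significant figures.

F = 0.337

F = (AUC_ev / D_ev) / (AUC_iv / D_iv)
  = (187/150) / (555/150)
  = 1.24667 / 3.7 = 0.3369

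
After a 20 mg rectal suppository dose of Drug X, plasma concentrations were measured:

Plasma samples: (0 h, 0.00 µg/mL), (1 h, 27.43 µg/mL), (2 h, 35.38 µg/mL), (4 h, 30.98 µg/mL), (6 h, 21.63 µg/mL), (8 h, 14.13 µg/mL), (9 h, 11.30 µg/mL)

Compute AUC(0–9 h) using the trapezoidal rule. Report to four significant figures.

AUC = 212.6 µg/mL·h

Trapezoidal AUC_0→9:
  [0→1]: (0.00+27.43)/2 × 1 = 13.715
  [1→2]: (27.43+35.38)/2 × 1 = 31.405
  [2→4]: (35.38+30.98)/2 × 2 = 66.36
  [4→6]: (30.98+21.63)/2 × 2 = 52.61
  [6→8]: (21.63+14.13)/2 × 2 = 35.76
  [8→9]: (14.13+11.30)/2 × 1 = 12.715
  Sum = 212.565 µg/mL·h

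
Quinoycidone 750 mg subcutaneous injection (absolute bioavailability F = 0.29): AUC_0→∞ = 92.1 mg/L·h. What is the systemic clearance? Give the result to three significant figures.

CL = 2.36 L/h

CL = F × Dose / AUC_0→∞
   = 0.29 × 750 / 92.1 = 2.36156 L/h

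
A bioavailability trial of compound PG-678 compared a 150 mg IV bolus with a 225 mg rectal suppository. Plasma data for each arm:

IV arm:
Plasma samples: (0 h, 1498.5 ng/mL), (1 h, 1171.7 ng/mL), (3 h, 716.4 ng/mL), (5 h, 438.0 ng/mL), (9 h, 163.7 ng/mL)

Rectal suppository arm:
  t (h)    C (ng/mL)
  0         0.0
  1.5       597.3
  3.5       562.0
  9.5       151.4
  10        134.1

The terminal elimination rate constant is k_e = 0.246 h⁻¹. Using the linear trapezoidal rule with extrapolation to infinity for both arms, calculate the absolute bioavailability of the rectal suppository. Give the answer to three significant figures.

Trapezoidal AUC_0→9 (IV):
  [0→1]: (1498.5+1171.7)/2 × 1 = 1335.1
  [1→3]: (1171.7+716.4)/2 × 2 = 1888.1
  [3→5]: (716.4+438.0)/2 × 2 = 1154.4
  [5→9]: (438.0+163.7)/2 × 4 = 1203.4
  Sum = 5581.0 ng/mL·h
IV tail: 163.7/0.246 = 665.447; AUC_iv,0→∞ = 5581.0 + 665.447 = 6246.447 ng/mL·h
Trapezoidal AUC_0→10 (rectal suppository):
  [0→1.5]: (0.0+597.3)/2 × 1.5 = 447.975
  [1.5→3.5]: (597.3+562.0)/2 × 2 = 1159.3
  [3.5→9.5]: (562.0+151.4)/2 × 6 = 2140.2
  [9.5→10]: (151.4+134.1)/2 × 0.5 = 71.375
  Sum = 3818.85 ng/mL·h
rectal suppository tail: 134.1/0.246 = 545.122; AUC_ev,0→∞ = 3818.85 + 545.122 = 4363.972 ng/mL·h
F = (AUC_ev/D_ev)/(AUC_iv/D_iv) = (4363.972/225)/(6246.447/150) = 19.3954/41.64298 = 0.4658

F = 0.466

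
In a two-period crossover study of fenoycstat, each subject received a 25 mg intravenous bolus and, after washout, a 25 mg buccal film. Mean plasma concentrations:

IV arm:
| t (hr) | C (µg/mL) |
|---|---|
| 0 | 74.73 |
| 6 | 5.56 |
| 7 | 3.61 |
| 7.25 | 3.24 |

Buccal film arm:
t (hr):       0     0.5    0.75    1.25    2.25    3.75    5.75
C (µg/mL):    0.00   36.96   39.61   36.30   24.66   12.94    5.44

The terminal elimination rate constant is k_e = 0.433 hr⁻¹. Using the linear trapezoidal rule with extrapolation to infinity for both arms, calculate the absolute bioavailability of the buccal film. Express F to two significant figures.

Trapezoidal AUC_0→7.25 (IV):
  [0→6]: (74.73+5.56)/2 × 6 = 240.87
  [6→7]: (5.56+3.61)/2 × 1 = 4.585
  [7→7.25]: (3.61+3.24)/2 × 0.25 = 0.85625
  Sum = 246.31125 µg/mL·hr
IV tail: 3.24/0.433 = 7.483; AUC_iv,0→∞ = 246.31125 + 7.483 = 253.79425 µg/mL·hr
Trapezoidal AUC_0→5.75 (buccal film):
  [0→0.5]: (0.00+36.96)/2 × 0.5 = 9.24
  [0.5→0.75]: (36.96+39.61)/2 × 0.25 = 9.57125
  [0.75→1.25]: (39.61+36.30)/2 × 0.5 = 18.9775
  [1.25→2.25]: (36.30+24.66)/2 × 1 = 30.48
  [2.25→3.75]: (24.66+12.94)/2 × 1.5 = 28.2
  [3.75→5.75]: (12.94+5.44)/2 × 2 = 18.38
  Sum = 114.84875 µg/mL·hr
buccal film tail: 5.44/0.433 = 12.564; AUC_ev,0→∞ = 114.84875 + 12.564 = 127.41275 µg/mL·hr
F = (AUC_ev/D_ev)/(AUC_iv/D_iv) = (127.41275/25)/(253.79425/25) = 5.09651/10.15177 = 0.5020

F = 0.50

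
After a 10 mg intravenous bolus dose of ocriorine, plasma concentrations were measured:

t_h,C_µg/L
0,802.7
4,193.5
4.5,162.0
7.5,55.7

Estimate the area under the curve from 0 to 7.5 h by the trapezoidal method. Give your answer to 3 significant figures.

Trapezoidal AUC_0→7.5:
  [0→4]: (802.7+193.5)/2 × 4 = 1992.4
  [4→4.5]: (193.5+162.0)/2 × 0.5 = 88.875
  [4.5→7.5]: (162.0+55.7)/2 × 3 = 326.55
  Sum = 2407.825 µg/L·h

AUC = 2410 µg/L·h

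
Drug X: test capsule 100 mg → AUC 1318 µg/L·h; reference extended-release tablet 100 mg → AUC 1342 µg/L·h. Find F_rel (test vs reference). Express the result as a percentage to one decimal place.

F_rel = (AUC_test/D_test) / (AUC_ref/D_ref)
      = (1318/100) / (1342/100)
      = 13.18 / 13.42 = 0.9821 = 98.21%

F_rel = 98.2%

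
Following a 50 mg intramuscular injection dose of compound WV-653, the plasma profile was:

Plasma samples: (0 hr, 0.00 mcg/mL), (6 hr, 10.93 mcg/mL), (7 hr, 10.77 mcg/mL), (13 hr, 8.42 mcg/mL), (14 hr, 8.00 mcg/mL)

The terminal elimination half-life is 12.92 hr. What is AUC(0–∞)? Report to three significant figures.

AUC = 259 mcg/mL·hr

Trapezoidal AUC_0→14:
  [0→6]: (0.00+10.93)/2 × 6 = 32.79
  [6→7]: (10.93+10.77)/2 × 1 = 10.85
  [7→13]: (10.77+8.42)/2 × 6 = 57.57
  [13→14]: (8.42+8.00)/2 × 1 = 8.21
  Sum = 109.42 mcg/mL·hr
k_e = ln2 / t½ = 0.693147 / 12.92 = 0.0536 hr^-1
Extrapolated tail: C_last / k_e = 8.00 / 0.0536 = 149.254
AUC_0→∞ = 109.42 + 149.254 = 258.674 mcg/mL·hr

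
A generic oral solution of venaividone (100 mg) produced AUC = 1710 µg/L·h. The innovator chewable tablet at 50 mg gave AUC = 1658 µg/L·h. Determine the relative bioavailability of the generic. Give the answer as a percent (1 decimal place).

F_rel = 51.6%

F_rel = (AUC_test/D_test) / (AUC_ref/D_ref)
      = (1710/100) / (1658/50)
      = 17.1 / 33.16 = 0.5157 = 51.57%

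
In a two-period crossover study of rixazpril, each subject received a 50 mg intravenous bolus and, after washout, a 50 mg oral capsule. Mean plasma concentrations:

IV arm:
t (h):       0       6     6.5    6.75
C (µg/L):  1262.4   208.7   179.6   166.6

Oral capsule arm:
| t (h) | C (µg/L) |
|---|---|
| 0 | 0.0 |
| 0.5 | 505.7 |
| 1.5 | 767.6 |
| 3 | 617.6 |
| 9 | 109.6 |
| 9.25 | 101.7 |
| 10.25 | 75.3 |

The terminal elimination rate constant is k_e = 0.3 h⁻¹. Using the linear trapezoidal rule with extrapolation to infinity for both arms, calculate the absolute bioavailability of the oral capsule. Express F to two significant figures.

Trapezoidal AUC_0→6.75 (IV):
  [0→6]: (1262.4+208.7)/2 × 6 = 4413.3
  [6→6.5]: (208.7+179.6)/2 × 0.5 = 97.075
  [6.5→6.75]: (179.6+166.6)/2 × 0.25 = 43.275
  Sum = 4553.65 µg/L·h
IV tail: 166.6/0.3 = 555.333; AUC_iv,0→∞ = 4553.65 + 555.333 = 5108.983 µg/L·h
Trapezoidal AUC_0→10.25 (oral capsule):
  [0→0.5]: (0.0+505.7)/2 × 0.5 = 126.425
  [0.5→1.5]: (505.7+767.6)/2 × 1 = 636.65
  [1.5→3]: (767.6+617.6)/2 × 1.5 = 1038.9
  [3→9]: (617.6+109.6)/2 × 6 = 2181.6
  [9→9.25]: (109.6+101.7)/2 × 0.25 = 26.4125
  [9.25→10.25]: (101.7+75.3)/2 × 1 = 88.5
  Sum = 4098.4875 µg/L·h
oral capsule tail: 75.3/0.3 = 251.000; AUC_ev,0→∞ = 4098.4875 + 251.000 = 4349.4875 µg/L·h
F = (AUC_ev/D_ev)/(AUC_iv/D_iv) = (4349.4875/50)/(5108.983/50) = 86.98975/102.17966 = 0.8513

F = 0.85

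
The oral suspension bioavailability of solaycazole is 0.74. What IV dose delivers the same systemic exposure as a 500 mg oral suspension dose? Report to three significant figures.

D_iv = 370 mg

Systemic exposure from an extravascular dose = F × D_ev, so the equivalent IV dose is F × D_ev.
D_iv = F × D_ev = 0.74 × 500 = 370 mg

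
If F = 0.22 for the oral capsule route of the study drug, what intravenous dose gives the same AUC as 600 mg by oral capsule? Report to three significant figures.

Systemic exposure from an extravascular dose = F × D_ev, so the equivalent IV dose is F × D_ev.
D_iv = F × D_ev = 0.22 × 600 = 132 mg

D_iv = 132 mg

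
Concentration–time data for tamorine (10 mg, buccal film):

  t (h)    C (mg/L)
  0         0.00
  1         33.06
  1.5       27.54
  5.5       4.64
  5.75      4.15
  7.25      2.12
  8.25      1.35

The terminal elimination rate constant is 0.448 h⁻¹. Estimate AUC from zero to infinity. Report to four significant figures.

AUC = 106.6 mg/L·h

Trapezoidal AUC_0→8.25:
  [0→1]: (0.00+33.06)/2 × 1 = 16.53
  [1→1.5]: (33.06+27.54)/2 × 0.5 = 15.15
  [1.5→5.5]: (27.54+4.64)/2 × 4 = 64.36
  [5.5→5.75]: (4.64+4.15)/2 × 0.25 = 1.09875
  [5.75→7.25]: (4.15+2.12)/2 × 1.5 = 4.7025
  [7.25→8.25]: (2.12+1.35)/2 × 1 = 1.735
  Sum = 103.57625 mg/L·h
Extrapolated tail: C_last / k_e = 1.35 / 0.448 = 3.013
AUC_0→∞ = 103.57625 + 3.013 = 106.58925 mg/L·h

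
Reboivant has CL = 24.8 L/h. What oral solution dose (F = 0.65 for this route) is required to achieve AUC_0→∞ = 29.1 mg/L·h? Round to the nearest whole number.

Dose = 1110 mg

Dose = CL × AUC_0→∞ / F
     = 24.8 × 29.1 / 0.65 = 1110.28 mg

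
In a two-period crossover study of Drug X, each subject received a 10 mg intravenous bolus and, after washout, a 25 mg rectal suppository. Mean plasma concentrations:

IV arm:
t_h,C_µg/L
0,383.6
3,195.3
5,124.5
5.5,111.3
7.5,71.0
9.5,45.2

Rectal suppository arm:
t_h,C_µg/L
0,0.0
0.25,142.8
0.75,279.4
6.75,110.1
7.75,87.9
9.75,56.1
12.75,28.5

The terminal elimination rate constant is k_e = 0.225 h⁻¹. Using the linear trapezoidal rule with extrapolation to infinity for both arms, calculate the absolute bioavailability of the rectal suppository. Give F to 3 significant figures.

Trapezoidal AUC_0→9.5 (IV):
  [0→3]: (383.6+195.3)/2 × 3 = 868.35
  [3→5]: (195.3+124.5)/2 × 2 = 319.8
  [5→5.5]: (124.5+111.3)/2 × 0.5 = 58.95
  [5.5→7.5]: (111.3+71.0)/2 × 2 = 182.3
  [7.5→9.5]: (71.0+45.2)/2 × 2 = 116.2
  Sum = 1545.6 µg/L·h
IV tail: 45.2/0.225 = 200.889; AUC_iv,0→∞ = 1545.6 + 200.889 = 1746.489 µg/L·h
Trapezoidal AUC_0→12.75 (rectal suppository):
  [0→0.25]: (0.0+142.8)/2 × 0.25 = 17.85
  [0.25→0.75]: (142.8+279.4)/2 × 0.5 = 105.55
  [0.75→6.75]: (279.4+110.1)/2 × 6 = 1168.5
  [6.75→7.75]: (110.1+87.9)/2 × 1 = 99.0
  [7.75→9.75]: (87.9+56.1)/2 × 2 = 144.0
  [9.75→12.75]: (56.1+28.5)/2 × 3 = 126.9
  Sum = 1661.8 µg/L·h
rectal suppository tail: 28.5/0.225 = 126.667; AUC_ev,0→∞ = 1661.8 + 126.667 = 1788.467 µg/L·h
F = (AUC_ev/D_ev)/(AUC_iv/D_iv) = (1788.467/25)/(1746.489/10) = 71.53868/174.6489 = 0.4096

F = 0.410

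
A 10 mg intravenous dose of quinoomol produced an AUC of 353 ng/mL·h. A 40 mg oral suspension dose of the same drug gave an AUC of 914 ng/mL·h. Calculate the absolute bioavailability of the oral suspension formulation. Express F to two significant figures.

F = 0.65

F = (AUC_ev / D_ev) / (AUC_iv / D_iv)
  = (914/40) / (353/10)
  = 22.85 / 35.3 = 0.6473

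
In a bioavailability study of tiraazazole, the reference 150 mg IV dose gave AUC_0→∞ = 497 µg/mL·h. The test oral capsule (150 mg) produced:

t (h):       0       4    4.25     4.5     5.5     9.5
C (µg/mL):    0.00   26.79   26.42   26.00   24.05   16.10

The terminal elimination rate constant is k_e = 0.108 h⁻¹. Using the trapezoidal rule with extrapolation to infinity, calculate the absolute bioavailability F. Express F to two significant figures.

F = 0.65

Trapezoidal AUC_0→9.5 (oral capsule):
  [0→4]: (0.00+26.79)/2 × 4 = 53.58
  [4→4.25]: (26.79+26.42)/2 × 0.25 = 6.65125
  [4.25→4.5]: (26.42+26.00)/2 × 0.25 = 6.5525
  [4.5→5.5]: (26.00+24.05)/2 × 1 = 25.025
  [5.5→9.5]: (24.05+16.10)/2 × 4 = 80.3
  Sum = 172.10875 µg/mL·h
Tail: C_last/k_e = 16.10/0.108 = 149.074
AUC_0→∞ (oral capsule) = 172.10875 + 149.074 = 321.18275 µg/mL·h
F = (AUC_ev/D_ev)/(AUC_iv/D_iv) = (321.18275/150)/(497/150) = 2.14122/3.31333 = 0.6462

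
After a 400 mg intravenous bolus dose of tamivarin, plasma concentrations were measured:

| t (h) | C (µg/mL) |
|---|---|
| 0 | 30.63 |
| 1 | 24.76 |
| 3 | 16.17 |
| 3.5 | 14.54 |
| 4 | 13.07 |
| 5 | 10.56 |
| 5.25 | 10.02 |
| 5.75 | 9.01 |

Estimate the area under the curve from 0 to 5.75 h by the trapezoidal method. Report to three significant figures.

Trapezoidal AUC_0→5.75:
  [0→1]: (30.63+24.76)/2 × 1 = 27.695
  [1→3]: (24.76+16.17)/2 × 2 = 40.93
  [3→3.5]: (16.17+14.54)/2 × 0.5 = 7.6775
  [3.5→4]: (14.54+13.07)/2 × 0.5 = 6.9025
  [4→5]: (13.07+10.56)/2 × 1 = 11.815
  [5→5.25]: (10.56+10.02)/2 × 0.25 = 2.5725
  [5.25→5.75]: (10.02+9.01)/2 × 0.5 = 4.7575
  Sum = 102.35 µg/mL·h

AUC = 102 µg/mL·h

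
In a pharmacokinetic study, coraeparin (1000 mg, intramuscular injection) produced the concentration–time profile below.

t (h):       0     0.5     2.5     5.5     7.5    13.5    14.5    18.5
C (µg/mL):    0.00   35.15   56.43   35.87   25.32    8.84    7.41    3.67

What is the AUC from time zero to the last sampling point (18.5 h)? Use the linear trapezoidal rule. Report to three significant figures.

Trapezoidal AUC_0→18.5:
  [0→0.5]: (0.00+35.15)/2 × 0.5 = 8.7875
  [0.5→2.5]: (35.15+56.43)/2 × 2 = 91.58
  [2.5→5.5]: (56.43+35.87)/2 × 3 = 138.45
  [5.5→7.5]: (35.87+25.32)/2 × 2 = 61.19
  [7.5→13.5]: (25.32+8.84)/2 × 6 = 102.48
  [13.5→14.5]: (8.84+7.41)/2 × 1 = 8.125
  [14.5→18.5]: (7.41+3.67)/2 × 4 = 22.16
  Sum = 432.7725 µg/mL·h

AUC = 433 µg/mL·h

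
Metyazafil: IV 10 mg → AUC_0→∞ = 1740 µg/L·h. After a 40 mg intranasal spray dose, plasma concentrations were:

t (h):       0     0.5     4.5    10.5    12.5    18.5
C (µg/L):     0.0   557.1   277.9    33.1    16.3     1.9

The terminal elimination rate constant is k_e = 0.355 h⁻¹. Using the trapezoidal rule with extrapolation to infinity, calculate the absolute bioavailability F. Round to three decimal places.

Trapezoidal AUC_0→18.5 (intranasal spray):
  [0→0.5]: (0.0+557.1)/2 × 0.5 = 139.275
  [0.5→4.5]: (557.1+277.9)/2 × 4 = 1670.0
  [4.5→10.5]: (277.9+33.1)/2 × 6 = 933.0
  [10.5→12.5]: (33.1+16.3)/2 × 2 = 49.4
  [12.5→18.5]: (16.3+1.9)/2 × 6 = 54.6
  Sum = 2846.275 µg/L·h
Tail: C_last/k_e = 1.9/0.355 = 5.352
AUC_0→∞ (intranasal spray) = 2846.275 + 5.352 = 2851.627 µg/L·h
F = (AUC_ev/D_ev)/(AUC_iv/D_iv) = (2851.627/40)/(1740/10) = 71.290675/174 = 0.4097

F = 0.410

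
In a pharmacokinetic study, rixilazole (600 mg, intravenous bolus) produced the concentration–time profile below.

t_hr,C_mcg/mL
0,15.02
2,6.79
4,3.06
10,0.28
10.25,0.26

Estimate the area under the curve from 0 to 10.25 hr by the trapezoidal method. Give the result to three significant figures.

AUC = 41.7 mcg/mL·hr

Trapezoidal AUC_0→10.25:
  [0→2]: (15.02+6.79)/2 × 2 = 21.81
  [2→4]: (6.79+3.06)/2 × 2 = 9.85
  [4→10]: (3.06+0.28)/2 × 6 = 10.02
  [10→10.25]: (0.28+0.26)/2 × 0.25 = 0.0675
  Sum = 41.7475 mcg/mL·hr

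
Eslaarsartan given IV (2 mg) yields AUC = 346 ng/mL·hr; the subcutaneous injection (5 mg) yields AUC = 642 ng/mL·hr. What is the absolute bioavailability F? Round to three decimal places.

F = 0.742

F = (AUC_ev / D_ev) / (AUC_iv / D_iv)
  = (642/5) / (346/2)
  = 128.4 / 173 = 0.7422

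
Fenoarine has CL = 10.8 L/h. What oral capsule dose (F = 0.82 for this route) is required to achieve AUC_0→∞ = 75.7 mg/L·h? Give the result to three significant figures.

Dose = 997 mg

Dose = CL × AUC_0→∞ / F
     = 10.8 × 75.7 / 0.82 = 997.024 mg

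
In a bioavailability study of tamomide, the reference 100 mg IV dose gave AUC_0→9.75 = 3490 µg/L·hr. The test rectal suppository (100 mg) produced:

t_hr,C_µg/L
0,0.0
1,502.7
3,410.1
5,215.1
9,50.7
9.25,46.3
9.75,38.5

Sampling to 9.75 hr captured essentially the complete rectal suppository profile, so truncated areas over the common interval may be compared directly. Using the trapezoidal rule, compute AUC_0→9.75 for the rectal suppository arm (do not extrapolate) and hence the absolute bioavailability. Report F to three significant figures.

F = 0.675

Trapezoidal AUC_0→9.75 (rectal suppository):
  [0→1]: (0.0+502.7)/2 × 1 = 251.35
  [1→3]: (502.7+410.1)/2 × 2 = 912.8
  [3→5]: (410.1+215.1)/2 × 2 = 625.2
  [5→9]: (215.1+50.7)/2 × 4 = 531.6
  [9→9.25]: (50.7+46.3)/2 × 0.25 = 12.125
  [9.25→9.75]: (46.3+38.5)/2 × 0.5 = 21.2
  Sum = 2354.275 µg/L·hr
F = (AUC_ev/D_ev)/(AUC_iv/D_iv) = (2354.275/100)/(3490/100) = 23.54275/34.9 = 0.6746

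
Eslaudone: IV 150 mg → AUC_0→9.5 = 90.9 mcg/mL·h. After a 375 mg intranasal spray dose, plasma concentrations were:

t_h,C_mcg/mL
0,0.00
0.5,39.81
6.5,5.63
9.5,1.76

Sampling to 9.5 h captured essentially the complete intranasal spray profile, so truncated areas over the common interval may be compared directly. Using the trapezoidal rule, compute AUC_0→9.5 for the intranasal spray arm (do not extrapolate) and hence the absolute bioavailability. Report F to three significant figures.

F = 0.692

Trapezoidal AUC_0→9.5 (intranasal spray):
  [0→0.5]: (0.00+39.81)/2 × 0.5 = 9.9525
  [0.5→6.5]: (39.81+5.63)/2 × 6 = 136.32
  [6.5→9.5]: (5.63+1.76)/2 × 3 = 11.085
  Sum = 157.3575 mcg/mL·h
F = (AUC_ev/D_ev)/(AUC_iv/D_iv) = (157.3575/375)/(90.9/150) = 0.41962/0.606 = 0.6924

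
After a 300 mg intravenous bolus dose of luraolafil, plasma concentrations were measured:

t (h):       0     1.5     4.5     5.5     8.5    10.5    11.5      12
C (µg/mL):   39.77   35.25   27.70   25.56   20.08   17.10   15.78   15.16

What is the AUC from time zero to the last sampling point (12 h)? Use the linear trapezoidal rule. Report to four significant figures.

AUC = 307.1 µg/mL·h

Trapezoidal AUC_0→12:
  [0→1.5]: (39.77+35.25)/2 × 1.5 = 56.265
  [1.5→4.5]: (35.25+27.70)/2 × 3 = 94.425
  [4.5→5.5]: (27.70+25.56)/2 × 1 = 26.63
  [5.5→8.5]: (25.56+20.08)/2 × 3 = 68.46
  [8.5→10.5]: (20.08+17.10)/2 × 2 = 37.18
  [10.5→11.5]: (17.10+15.78)/2 × 1 = 16.44
  [11.5→12]: (15.78+15.16)/2 × 0.5 = 7.735
  Sum = 307.135 µg/mL·h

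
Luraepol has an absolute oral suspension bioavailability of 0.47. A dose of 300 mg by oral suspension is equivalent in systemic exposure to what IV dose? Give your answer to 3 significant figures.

Systemic exposure from an extravascular dose = F × D_ev, so the equivalent IV dose is F × D_ev.
D_iv = F × D_ev = 0.47 × 300 = 141 mg

D_iv = 141 mg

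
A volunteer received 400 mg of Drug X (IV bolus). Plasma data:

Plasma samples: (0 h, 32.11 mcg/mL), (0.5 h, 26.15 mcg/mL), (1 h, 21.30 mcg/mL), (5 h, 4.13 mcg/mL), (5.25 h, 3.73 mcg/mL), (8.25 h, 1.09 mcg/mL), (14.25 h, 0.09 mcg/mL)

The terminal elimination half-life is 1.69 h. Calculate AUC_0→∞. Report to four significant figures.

AUC = 89.26 mcg/mL·h

Trapezoidal AUC_0→14.25:
  [0→0.5]: (32.11+26.15)/2 × 0.5 = 14.565
  [0.5→1]: (26.15+21.30)/2 × 0.5 = 11.8625
  [1→5]: (21.30+4.13)/2 × 4 = 50.86
  [5→5.25]: (4.13+3.73)/2 × 0.25 = 0.9825
  [5.25→8.25]: (3.73+1.09)/2 × 3 = 7.23
  [8.25→14.25]: (1.09+0.09)/2 × 6 = 3.54
  Sum = 89.04 mcg/mL·h
k_e = ln2 / t½ = 0.693147 / 1.69 = 0.4101 h^-1
Extrapolated tail: C_last / k_e = 0.09 / 0.4101 = 0.219
AUC_0→∞ = 89.04 + 0.219 = 89.259 mcg/mL·h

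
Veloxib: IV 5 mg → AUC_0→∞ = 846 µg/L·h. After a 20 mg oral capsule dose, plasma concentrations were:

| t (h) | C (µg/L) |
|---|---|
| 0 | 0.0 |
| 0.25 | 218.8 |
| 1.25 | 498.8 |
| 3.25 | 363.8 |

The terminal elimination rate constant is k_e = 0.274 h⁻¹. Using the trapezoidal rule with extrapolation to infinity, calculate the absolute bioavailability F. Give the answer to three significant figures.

F = 0.761

Trapezoidal AUC_0→3.25 (oral capsule):
  [0→0.25]: (0.0+218.8)/2 × 0.25 = 27.35
  [0.25→1.25]: (218.8+498.8)/2 × 1 = 358.8
  [1.25→3.25]: (498.8+363.8)/2 × 2 = 862.6
  Sum = 1248.75 µg/L·h
Tail: C_last/k_e = 363.8/0.274 = 1327.737
AUC_0→∞ (oral capsule) = 1248.75 + 1327.737 = 2576.487 µg/L·h
F = (AUC_ev/D_ev)/(AUC_iv/D_iv) = (2576.487/20)/(846/5) = 128.82435/169.2 = 0.7614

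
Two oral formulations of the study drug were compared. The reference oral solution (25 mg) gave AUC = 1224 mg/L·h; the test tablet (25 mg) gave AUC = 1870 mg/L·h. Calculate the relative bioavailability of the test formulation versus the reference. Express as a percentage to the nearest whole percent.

F_rel = (AUC_test/D_test) / (AUC_ref/D_ref)
      = (1870/25) / (1224/25)
      = 74.8 / 48.96 = 1.5278 = 152.78%

F_rel = 153%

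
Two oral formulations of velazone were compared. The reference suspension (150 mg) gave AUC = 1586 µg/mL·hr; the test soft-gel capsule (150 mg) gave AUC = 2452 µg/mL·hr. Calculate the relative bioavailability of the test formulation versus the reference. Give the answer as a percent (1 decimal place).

F_rel = 154.6%

F_rel = (AUC_test/D_test) / (AUC_ref/D_ref)
      = (2452/150) / (1586/150)
      = 16.3467 / 10.5733 = 1.5460 = 154.60%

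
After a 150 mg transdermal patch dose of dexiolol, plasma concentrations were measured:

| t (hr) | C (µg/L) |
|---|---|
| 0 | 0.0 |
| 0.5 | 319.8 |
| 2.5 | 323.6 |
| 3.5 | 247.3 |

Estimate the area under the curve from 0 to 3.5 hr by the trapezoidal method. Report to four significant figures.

Trapezoidal AUC_0→3.5:
  [0→0.5]: (0.0+319.8)/2 × 0.5 = 79.95
  [0.5→2.5]: (319.8+323.6)/2 × 2 = 643.4
  [2.5→3.5]: (323.6+247.3)/2 × 1 = 285.45
  Sum = 1008.8 µg/L·hr

AUC = 1009 µg/L·hr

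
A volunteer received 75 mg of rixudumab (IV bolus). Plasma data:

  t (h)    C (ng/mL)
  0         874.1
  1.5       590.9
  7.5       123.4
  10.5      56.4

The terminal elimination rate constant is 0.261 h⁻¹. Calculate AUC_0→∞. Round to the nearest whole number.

Trapezoidal AUC_0→10.5:
  [0→1.5]: (874.1+590.9)/2 × 1.5 = 1098.75
  [1.5→7.5]: (590.9+123.4)/2 × 6 = 2142.9
  [7.5→10.5]: (123.4+56.4)/2 × 3 = 269.7
  Sum = 3511.35 ng/mL·h
Extrapolated tail: C_last / k_e = 56.4 / 0.261 = 216.092
AUC_0→∞ = 3511.35 + 216.092 = 3727.442 ng/mL·h

AUC = 3727 ng/mL·h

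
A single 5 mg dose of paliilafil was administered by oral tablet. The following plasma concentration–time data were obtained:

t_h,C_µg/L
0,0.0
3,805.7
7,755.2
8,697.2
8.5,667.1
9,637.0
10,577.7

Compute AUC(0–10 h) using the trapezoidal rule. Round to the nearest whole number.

AUC = 6331 µg/L·h

Trapezoidal AUC_0→10:
  [0→3]: (0.0+805.7)/2 × 3 = 1208.55
  [3→7]: (805.7+755.2)/2 × 4 = 3121.8
  [7→8]: (755.2+697.2)/2 × 1 = 726.2
  [8→8.5]: (697.2+667.1)/2 × 0.5 = 341.075
  [8.5→9]: (667.1+637.0)/2 × 0.5 = 326.025
  [9→10]: (637.0+577.7)/2 × 1 = 607.35
  Sum = 6331.0 µg/L·h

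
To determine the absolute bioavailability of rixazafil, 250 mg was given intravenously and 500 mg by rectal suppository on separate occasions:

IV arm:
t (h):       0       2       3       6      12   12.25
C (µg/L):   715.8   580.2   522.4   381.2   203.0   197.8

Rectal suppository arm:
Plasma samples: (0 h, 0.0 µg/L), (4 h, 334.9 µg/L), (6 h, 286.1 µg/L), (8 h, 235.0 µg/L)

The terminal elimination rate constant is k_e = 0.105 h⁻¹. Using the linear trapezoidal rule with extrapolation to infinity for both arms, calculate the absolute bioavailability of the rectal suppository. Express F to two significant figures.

Trapezoidal AUC_0→12.25 (IV):
  [0→2]: (715.8+580.2)/2 × 2 = 1296.0
  [2→3]: (580.2+522.4)/2 × 1 = 551.3
  [3→6]: (522.4+381.2)/2 × 3 = 1355.4
  [6→12]: (381.2+203.0)/2 × 6 = 1752.6
  [12→12.25]: (203.0+197.8)/2 × 0.25 = 50.1
  Sum = 5005.4 µg/L·h
IV tail: 197.8/0.105 = 1883.810; AUC_iv,0→∞ = 5005.4 + 1883.810 = 6889.21 µg/L·h
Trapezoidal AUC_0→8 (rectal suppository):
  [0→4]: (0.0+334.9)/2 × 4 = 669.8
  [4→6]: (334.9+286.1)/2 × 2 = 621.0
  [6→8]: (286.1+235.0)/2 × 2 = 521.1
  Sum = 1811.9 µg/L·h
rectal suppository tail: 235.0/0.105 = 2238.095; AUC_ev,0→∞ = 1811.9 + 2238.095 = 4049.995 µg/L·h
F = (AUC_ev/D_ev)/(AUC_iv/D_iv) = (4049.995/500)/(6889.21/250) = 8.09999/27.55684 = 0.2939

F = 0.29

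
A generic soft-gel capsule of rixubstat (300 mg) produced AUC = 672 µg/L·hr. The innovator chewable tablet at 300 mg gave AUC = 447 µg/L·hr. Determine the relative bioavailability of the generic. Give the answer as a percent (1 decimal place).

F_rel = 150.3%

F_rel = (AUC_test/D_test) / (AUC_ref/D_ref)
      = (672/300) / (447/300)
      = 2.24 / 1.49 = 1.5034 = 150.34%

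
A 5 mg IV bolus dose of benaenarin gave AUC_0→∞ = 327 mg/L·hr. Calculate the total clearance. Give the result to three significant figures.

CL = Dose_iv / AUC_0→∞
   = 5 / 327 = 0.0152905 L/hr

CL = 0.0153 L/hr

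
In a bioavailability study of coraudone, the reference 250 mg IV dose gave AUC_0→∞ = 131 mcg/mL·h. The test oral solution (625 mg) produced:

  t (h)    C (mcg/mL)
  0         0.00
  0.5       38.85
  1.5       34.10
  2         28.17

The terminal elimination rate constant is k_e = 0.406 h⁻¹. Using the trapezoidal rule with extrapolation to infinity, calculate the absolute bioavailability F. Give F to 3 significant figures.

Trapezoidal AUC_0→2 (oral solution):
  [0→0.5]: (0.00+38.85)/2 × 0.5 = 9.7125
  [0.5→1.5]: (38.85+34.10)/2 × 1 = 36.475
  [1.5→2]: (34.10+28.17)/2 × 0.5 = 15.5675
  Sum = 61.755 mcg/mL·h
Tail: C_last/k_e = 28.17/0.406 = 69.384
AUC_0→∞ (oral solution) = 61.755 + 69.384 = 131.139 mcg/mL·h
F = (AUC_ev/D_ev)/(AUC_iv/D_iv) = (131.139/625)/(131/250) = 0.2098224/0.524 = 0.4004

F = 0.400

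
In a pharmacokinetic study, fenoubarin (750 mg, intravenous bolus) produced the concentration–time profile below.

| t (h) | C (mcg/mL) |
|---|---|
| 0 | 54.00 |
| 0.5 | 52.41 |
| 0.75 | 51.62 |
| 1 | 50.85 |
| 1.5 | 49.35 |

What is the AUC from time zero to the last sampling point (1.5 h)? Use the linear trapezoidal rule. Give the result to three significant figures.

Trapezoidal AUC_0→1.5:
  [0→0.5]: (54.00+52.41)/2 × 0.5 = 26.6025
  [0.5→0.75]: (52.41+51.62)/2 × 0.25 = 13.00375
  [0.75→1]: (51.62+50.85)/2 × 0.25 = 12.80875
  [1→1.5]: (50.85+49.35)/2 × 0.5 = 25.05
  Sum = 77.465 mcg/mL·h

AUC = 77.5 mcg/mL·h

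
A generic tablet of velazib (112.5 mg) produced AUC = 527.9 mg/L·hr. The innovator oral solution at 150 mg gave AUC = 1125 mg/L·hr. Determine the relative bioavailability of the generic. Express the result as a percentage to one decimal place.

F_rel = (AUC_test/D_test) / (AUC_ref/D_ref)
      = (527.9/112.5) / (1125/150)
      = 4.69244 / 7.5 = 0.6257 = 62.57%

F_rel = 62.6%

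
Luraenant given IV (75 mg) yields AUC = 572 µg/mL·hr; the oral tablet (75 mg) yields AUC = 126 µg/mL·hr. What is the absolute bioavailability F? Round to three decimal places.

F = 0.220

F = (AUC_ev / D_ev) / (AUC_iv / D_iv)
  = (126/75) / (572/75)
  = 1.68 / 7.62667 = 0.2203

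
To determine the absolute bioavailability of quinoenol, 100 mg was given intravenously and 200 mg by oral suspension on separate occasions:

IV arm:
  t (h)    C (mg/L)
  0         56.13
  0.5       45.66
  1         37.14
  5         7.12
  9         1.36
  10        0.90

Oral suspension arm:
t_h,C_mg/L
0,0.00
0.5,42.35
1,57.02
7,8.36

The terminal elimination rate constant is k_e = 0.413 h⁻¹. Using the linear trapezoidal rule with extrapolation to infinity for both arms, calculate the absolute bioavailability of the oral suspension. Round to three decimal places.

F = 0.813

Trapezoidal AUC_0→10 (IV):
  [0→0.5]: (56.13+45.66)/2 × 0.5 = 25.4475
  [0.5→1]: (45.66+37.14)/2 × 0.5 = 20.7
  [1→5]: (37.14+7.12)/2 × 4 = 88.52
  [5→9]: (7.12+1.36)/2 × 4 = 16.96
  [9→10]: (1.36+0.90)/2 × 1 = 1.13
  Sum = 152.7575 mg/L·h
IV tail: 0.90/0.413 = 2.179; AUC_iv,0→∞ = 152.7575 + 2.179 = 154.9365 mg/L·h
Trapezoidal AUC_0→7 (oral suspension):
  [0→0.5]: (0.00+42.35)/2 × 0.5 = 10.5875
  [0.5→1]: (42.35+57.02)/2 × 0.5 = 24.8425
  [1→7]: (57.02+8.36)/2 × 6 = 196.14
  Sum = 231.57 mg/L·h
oral suspension tail: 8.36/0.413 = 20.242; AUC_ev,0→∞ = 231.57 + 20.242 = 251.812 mg/L·h
F = (AUC_ev/D_ev)/(AUC_iv/D_iv) = (251.812/200)/(154.9365/100) = 1.25906/1.549365 = 0.8126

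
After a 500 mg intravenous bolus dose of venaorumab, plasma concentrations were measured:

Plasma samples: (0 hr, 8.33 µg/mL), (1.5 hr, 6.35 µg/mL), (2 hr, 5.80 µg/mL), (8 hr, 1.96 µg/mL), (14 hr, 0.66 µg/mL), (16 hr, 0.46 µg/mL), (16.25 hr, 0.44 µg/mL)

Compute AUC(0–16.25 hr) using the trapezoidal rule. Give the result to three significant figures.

Trapezoidal AUC_0→16.25:
  [0→1.5]: (8.33+6.35)/2 × 1.5 = 11.01
  [1.5→2]: (6.35+5.80)/2 × 0.5 = 3.0375
  [2→8]: (5.80+1.96)/2 × 6 = 23.28
  [8→14]: (1.96+0.66)/2 × 6 = 7.86
  [14→16]: (0.66+0.46)/2 × 2 = 1.12
  [16→16.25]: (0.46+0.44)/2 × 0.25 = 0.1125
  Sum = 46.42 µg/mL·hr

AUC = 46.4 µg/mL·hr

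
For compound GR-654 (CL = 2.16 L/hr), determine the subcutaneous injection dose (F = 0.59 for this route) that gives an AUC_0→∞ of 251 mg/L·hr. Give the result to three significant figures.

Dose = 919 mg

Dose = CL × AUC_0→∞ / F
     = 2.16 × 251 / 0.59 = 918.915 mg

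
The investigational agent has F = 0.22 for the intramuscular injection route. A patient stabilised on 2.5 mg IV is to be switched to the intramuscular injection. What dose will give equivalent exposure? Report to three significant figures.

For equal systemic exposure: F × D_ev = D_iv
D_ev = D_iv / F = 2.5 / 0.22 = 11.3636 mg

D_intramuscular = 11.4 mg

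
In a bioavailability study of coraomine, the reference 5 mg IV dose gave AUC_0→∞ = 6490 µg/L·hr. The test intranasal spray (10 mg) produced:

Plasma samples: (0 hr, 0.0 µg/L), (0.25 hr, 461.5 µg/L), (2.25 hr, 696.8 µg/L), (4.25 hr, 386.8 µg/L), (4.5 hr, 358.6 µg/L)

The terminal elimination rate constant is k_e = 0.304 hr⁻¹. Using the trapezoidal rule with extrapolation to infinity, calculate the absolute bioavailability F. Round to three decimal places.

Trapezoidal AUC_0→4.5 (intranasal spray):
  [0→0.25]: (0.0+461.5)/2 × 0.25 = 57.6875
  [0.25→2.25]: (461.5+696.8)/2 × 2 = 1158.3
  [2.25→4.25]: (696.8+386.8)/2 × 2 = 1083.6
  [4.25→4.5]: (386.8+358.6)/2 × 0.25 = 93.175
  Sum = 2392.7625 µg/L·hr
Tail: C_last/k_e = 358.6/0.304 = 1179.605
AUC_0→∞ (intranasal spray) = 2392.7625 + 1179.605 = 3572.3675 µg/L·hr
F = (AUC_ev/D_ev)/(AUC_iv/D_iv) = (3572.3675/10)/(6490/5) = 357.23675/1298 = 0.2752

F = 0.275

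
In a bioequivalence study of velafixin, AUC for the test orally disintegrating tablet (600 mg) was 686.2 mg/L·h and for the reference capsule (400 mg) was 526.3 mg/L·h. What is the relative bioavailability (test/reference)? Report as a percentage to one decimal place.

F_rel = 86.9%

F_rel = (AUC_test/D_test) / (AUC_ref/D_ref)
      = (686.2/600) / (526.3/400)
      = 1.14367 / 1.31575 = 0.8692 = 86.92%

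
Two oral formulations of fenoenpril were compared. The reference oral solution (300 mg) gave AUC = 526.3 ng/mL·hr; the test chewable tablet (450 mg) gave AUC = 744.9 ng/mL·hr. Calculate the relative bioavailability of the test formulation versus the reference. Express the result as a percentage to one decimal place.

F_rel = (AUC_test/D_test) / (AUC_ref/D_ref)
      = (744.9/450) / (526.3/300)
      = 1.65533 / 1.75433 = 0.9436 = 94.36%

F_rel = 94.4%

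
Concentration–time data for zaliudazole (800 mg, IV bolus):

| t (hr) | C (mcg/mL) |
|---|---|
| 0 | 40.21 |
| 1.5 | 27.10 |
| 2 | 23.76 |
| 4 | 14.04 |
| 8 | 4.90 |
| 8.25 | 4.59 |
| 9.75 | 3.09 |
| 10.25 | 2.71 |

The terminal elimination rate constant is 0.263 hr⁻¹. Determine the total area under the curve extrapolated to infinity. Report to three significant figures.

Trapezoidal AUC_0→10.25:
  [0→1.5]: (40.21+27.10)/2 × 1.5 = 50.4825
  [1.5→2]: (27.10+23.76)/2 × 0.5 = 12.715
  [2→4]: (23.76+14.04)/2 × 2 = 37.8
  [4→8]: (14.04+4.90)/2 × 4 = 37.88
  [8→8.25]: (4.90+4.59)/2 × 0.25 = 1.18625
  [8.25→9.75]: (4.59+3.09)/2 × 1.5 = 5.76
  [9.75→10.25]: (3.09+2.71)/2 × 0.5 = 1.45
  Sum = 147.27375 mcg/mL·hr
Extrapolated tail: C_last / k_e = 2.71 / 0.263 = 10.304
AUC_0→∞ = 147.27375 + 10.304 = 157.57775 mcg/mL·hr

AUC = 158 mcg/mL·hr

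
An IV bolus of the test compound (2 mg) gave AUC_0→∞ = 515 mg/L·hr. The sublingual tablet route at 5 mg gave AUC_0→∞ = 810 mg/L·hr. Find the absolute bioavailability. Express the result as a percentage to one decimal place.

F = (AUC_ev / D_ev) / (AUC_iv / D_iv)
  = (810/5) / (515/2)
  = 162 / 257.5 = 0.6291
  = 62.91%

F = 62.9%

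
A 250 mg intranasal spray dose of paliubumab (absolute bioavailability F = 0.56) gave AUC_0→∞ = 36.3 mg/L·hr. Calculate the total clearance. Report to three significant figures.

CL = F × Dose / AUC_0→∞
   = 0.56 × 250 / 36.3 = 3.85675 L/hr

CL = 3.86 L/hr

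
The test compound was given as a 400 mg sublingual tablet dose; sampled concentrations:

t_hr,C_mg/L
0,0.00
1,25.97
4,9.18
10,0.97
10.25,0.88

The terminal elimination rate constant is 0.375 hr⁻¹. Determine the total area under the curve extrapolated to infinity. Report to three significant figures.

AUC = 98.7 mg/L·hr

Trapezoidal AUC_0→10.25:
  [0→1]: (0.00+25.97)/2 × 1 = 12.985
  [1→4]: (25.97+9.18)/2 × 3 = 52.725
  [4→10]: (9.18+0.97)/2 × 6 = 30.45
  [10→10.25]: (0.97+0.88)/2 × 0.25 = 0.23125
  Sum = 96.39125 mg/L·hr
Extrapolated tail: C_last / k_e = 0.88 / 0.375 = 2.347
AUC_0→∞ = 96.39125 + 2.347 = 98.73825 mg/L·hr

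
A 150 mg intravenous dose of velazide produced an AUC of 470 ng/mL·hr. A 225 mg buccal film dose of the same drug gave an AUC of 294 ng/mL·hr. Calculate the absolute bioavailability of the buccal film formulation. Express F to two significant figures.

F = 0.42

F = (AUC_ev / D_ev) / (AUC_iv / D_iv)
  = (294/225) / (470/150)
  = 1.30667 / 3.13333 = 0.4170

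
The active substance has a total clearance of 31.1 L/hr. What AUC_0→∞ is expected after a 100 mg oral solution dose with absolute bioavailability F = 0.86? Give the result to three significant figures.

AUC_0→∞ = F × Dose / CL
        = 0.86 × 100 / 31.1 = 2.76527 mg/L·hr

AUC = 2.77 mg/L·hr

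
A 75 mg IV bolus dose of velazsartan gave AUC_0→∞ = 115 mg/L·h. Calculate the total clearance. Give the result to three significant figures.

CL = 0.652 L/h

CL = Dose_iv / AUC_0→∞
   = 75 / 115 = 0.652174 L/h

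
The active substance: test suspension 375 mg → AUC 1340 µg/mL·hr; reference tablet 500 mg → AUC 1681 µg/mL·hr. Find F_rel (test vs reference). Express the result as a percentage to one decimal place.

F_rel = (AUC_test/D_test) / (AUC_ref/D_ref)
      = (1340/375) / (1681/500)
      = 3.57333 / 3.362 = 1.0629 = 106.29%

F_rel = 106.3%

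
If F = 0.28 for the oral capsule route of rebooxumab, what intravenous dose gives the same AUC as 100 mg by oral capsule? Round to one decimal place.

D_iv = 28.0 mg

Systemic exposure from an extravascular dose = F × D_ev, so the equivalent IV dose is F × D_ev.
D_iv = F × D_ev = 0.28 × 100 = 28 mg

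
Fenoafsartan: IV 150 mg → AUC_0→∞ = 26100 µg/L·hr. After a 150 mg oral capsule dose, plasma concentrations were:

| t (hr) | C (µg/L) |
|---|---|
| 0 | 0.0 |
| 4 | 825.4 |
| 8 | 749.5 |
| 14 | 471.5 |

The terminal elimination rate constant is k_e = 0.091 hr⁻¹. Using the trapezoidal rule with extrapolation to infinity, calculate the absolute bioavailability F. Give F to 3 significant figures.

F = 0.523

Trapezoidal AUC_0→14 (oral capsule):
  [0→4]: (0.0+825.4)/2 × 4 = 1650.8
  [4→8]: (825.4+749.5)/2 × 4 = 3149.8
  [8→14]: (749.5+471.5)/2 × 6 = 3663.0
  Sum = 8463.6 µg/L·hr
Tail: C_last/k_e = 471.5/0.091 = 5181.319
AUC_0→∞ (oral capsule) = 8463.6 + 5181.319 = 13644.919 µg/L·hr
F = (AUC_ev/D_ev)/(AUC_iv/D_iv) = (13644.919/150)/(26100/150) = 90.9661/174 = 0.5228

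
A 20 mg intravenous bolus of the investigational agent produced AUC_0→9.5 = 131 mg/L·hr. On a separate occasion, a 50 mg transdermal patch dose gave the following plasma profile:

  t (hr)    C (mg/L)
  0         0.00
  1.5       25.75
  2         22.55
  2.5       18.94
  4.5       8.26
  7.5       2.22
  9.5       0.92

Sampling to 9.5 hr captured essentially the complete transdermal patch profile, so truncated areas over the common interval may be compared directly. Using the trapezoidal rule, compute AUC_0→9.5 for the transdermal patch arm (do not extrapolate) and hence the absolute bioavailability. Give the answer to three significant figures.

Trapezoidal AUC_0→9.5 (transdermal patch):
  [0→1.5]: (0.00+25.75)/2 × 1.5 = 19.3125
  [1.5→2]: (25.75+22.55)/2 × 0.5 = 12.075
  [2→2.5]: (22.55+18.94)/2 × 0.5 = 10.3725
  [2.5→4.5]: (18.94+8.26)/2 × 2 = 27.2
  [4.5→7.5]: (8.26+2.22)/2 × 3 = 15.72
  [7.5→9.5]: (2.22+0.92)/2 × 2 = 3.14
  Sum = 87.82 mg/L·hr
F = (AUC_ev/D_ev)/(AUC_iv/D_iv) = (87.82/50)/(131/20) = 1.7564/6.55 = 0.2682

F = 0.268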